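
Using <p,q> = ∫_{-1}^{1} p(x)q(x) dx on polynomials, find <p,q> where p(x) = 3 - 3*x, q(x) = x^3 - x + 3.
<p,q> = 94/5

Expand the product: p(x)·q(x) = -3*x^4 + 3*x^3 + 3*x^2 - 12*x + 9.
∫_{-1}^{1} of each monomial x^k gives [2/(k+1) if k even, 0 if k odd]. Integrating term-by-term (or equivalently evaluating the antiderivative F(x) = -3*x^5/5 + 3*x^4/4 + x^3 - 6*x^2 + 9*x at the endpoints):
  F(1) − F(−1) = 83/20 − (-293/20) = 94/5.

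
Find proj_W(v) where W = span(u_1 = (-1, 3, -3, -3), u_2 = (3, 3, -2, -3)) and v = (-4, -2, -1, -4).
proj_W(v) = (-1642/427, 306/427, -691/427, -306/427)

Set up U = [u_1 | ... | u_2] ∈ R^(4×2). The projector onto W = col(U) is P = U (U^T U)^(-1) U^T.
Compute U^T U =
  [28, 21]
  [21, 31],
and U^T v = (13, -4).
Solve U^T U · c = U^T v for the coefficients: c = (487/427, -55/61). The projection is proj_W(v) = U c.
Check: (v - proj_W(v)) · u_1 = 0  (should be 0).
Check: (v - proj_W(v)) · u_2 = 0  (should be 0).
Result: proj_W(v) = (-1642/427, 306/427, -691/427, -306/427).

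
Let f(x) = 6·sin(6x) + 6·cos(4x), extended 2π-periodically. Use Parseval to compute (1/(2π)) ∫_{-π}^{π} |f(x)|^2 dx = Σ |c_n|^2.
Σ |c_n|^2 = 36

Expand |f|^2 and use orthogonality of {sin(nx), cos(mx)} on [-π, π]:
  ∫_{-π}^{π} sin(nx)^2 dx = π, ∫ cos(mx)^2 dx = π, and cross terms integrate to 0.
So ∫_{-π}^{π} f(x)^2 dx = 6^2 · π + 6^2 · π = (36 + 36)π.
Divide by 2π: (36 + 36)/2 = 36.
By Parseval, this equals Σ |c_n|^2.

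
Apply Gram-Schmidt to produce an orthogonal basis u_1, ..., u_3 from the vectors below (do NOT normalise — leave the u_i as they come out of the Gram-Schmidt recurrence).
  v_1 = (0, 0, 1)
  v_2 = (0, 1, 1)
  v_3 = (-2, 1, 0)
Orthogonal basis:
  u_1 = (0, 0, 1)
  u_2 = (0, 1, 0)
  u_3 = (-2, 0, 0)

Apply the Gram-Schmidt recurrence
  u_1 = v_1
  u_i = v_i − Σ_{j<i} ((v_i · u_j) / (u_j · u_j)) · u_j.

Step by step this gives:
  u_1 = (0, 0, 1)
  u_2 = (0, 1, 0)
  u_3 = (-2, 0, 0)

Orthogonality check:
  u_2 · u_1 = 0 (should be 0)
  u_3 · u_1 = 0 (should be 0)
  u_3 · u_2 = 0 (should be 0)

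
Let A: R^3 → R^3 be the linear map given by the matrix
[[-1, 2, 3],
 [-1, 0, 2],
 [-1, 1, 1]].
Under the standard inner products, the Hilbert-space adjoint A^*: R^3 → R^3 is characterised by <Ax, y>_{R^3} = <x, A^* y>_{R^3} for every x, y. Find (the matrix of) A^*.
A^* = A^T =
[[-1, -1, -1],
 [2, 0, 1],
 [3, 2, 1]]

For real matrices with standard dot products, the defining identity <Ax, y> = <x, A^* y> gives (Ax)^T y = x^T (A^*) y, i.e. x^T A^T y = x^T (A^*) y. Since this holds for all x, y, we must have A^* = A^T. Therefore
A^* =
[[-1, -1, -1],
 [2, 0, 1],
 [3, 2, 1]].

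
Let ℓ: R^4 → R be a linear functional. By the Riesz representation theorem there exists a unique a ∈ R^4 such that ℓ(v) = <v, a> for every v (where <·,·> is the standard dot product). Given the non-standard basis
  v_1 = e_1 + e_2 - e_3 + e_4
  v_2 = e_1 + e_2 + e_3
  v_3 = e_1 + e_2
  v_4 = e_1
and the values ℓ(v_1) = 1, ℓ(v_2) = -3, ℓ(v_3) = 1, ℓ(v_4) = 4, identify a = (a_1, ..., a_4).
a = (4, -3, -4, -4)

Write a = (a_1, ..., a_4) in the standard basis. For each basis vector v_i, ℓ(v_i) = <v_i, a> is a linear equation in the a_j's. Collect the n equations into a matrix system V a = ℓ, where row i of V is v_i (expressed in the standard basis). Since V is invertible (lower-triangular with 1s on the diagonal, up to permutation), solve by back-substitution:
  V =
[[1, 1, -1, 1],
 [1, 1, 1, 0],
 [1, 1, 0, 0],
 [1, 0, 0, 0]]
  V a = (1, -3, 1, 4)
Solving gives a = (4, -3, -4, -4).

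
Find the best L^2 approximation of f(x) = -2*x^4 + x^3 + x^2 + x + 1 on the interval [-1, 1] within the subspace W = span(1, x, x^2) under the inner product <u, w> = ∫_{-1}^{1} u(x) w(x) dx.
g(x) = -5*x^2/7 + 8*x/5 + 41/35

The best approximation g ∈ W is the orthogonal projection of f onto W. Writing g = a_0 + a_1 x + a_2 x^2, the coefficients solve the normal equations G · a = b where
  G_{ij} = <φ_i, φ_j> and b_i = <f, φ_i>, with φ_0 = 1, φ_1 = x, φ_2 = x^2.
G =
  [2, 0, 2/3]
  [0, 2/3, 0]
  [2/3, 0, 2/5],
b = (28/15, 16/15, 52/105).
Solving gives a_0 = 41/35, a_1 = 8/5, a_2 = -5/7, so
  g(x) = -5*x^2/7 + 8*x/5 + 41/35.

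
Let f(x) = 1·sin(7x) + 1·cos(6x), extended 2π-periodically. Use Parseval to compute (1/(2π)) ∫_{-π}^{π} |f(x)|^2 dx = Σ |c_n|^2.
Σ |c_n|^2 = 1

Expand |f|^2 and use orthogonality of {sin(nx), cos(mx)} on [-π, π]:
  ∫_{-π}^{π} sin(nx)^2 dx = π, ∫ cos(mx)^2 dx = π, and cross terms integrate to 0.
So ∫_{-π}^{π} f(x)^2 dx = 1^2 · π + 1^2 · π = (1 + 1)π.
Divide by 2π: (1 + 1)/2 = 1.
By Parseval, this equals Σ |c_n|^2.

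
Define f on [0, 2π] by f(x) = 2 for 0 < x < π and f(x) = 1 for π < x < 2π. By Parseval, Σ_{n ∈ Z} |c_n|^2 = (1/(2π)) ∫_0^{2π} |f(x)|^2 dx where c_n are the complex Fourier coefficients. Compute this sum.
Σ |c_n|^2 = 5/2

Parseval equates the L^2 energy of f (normalised by 1/(2π)) with the ℓ^2 sum of its Fourier coefficients: (1/(2π)) ∫_0^{2π} |f|^2 = Σ |c_n|^2.
Compute the left side: (1/(2π)) [∫_0^π 2^2 dx + ∫_π^{2π} 1^2 dx] = (1/(2π)) · (4π + 1π) = (4 + 1)/2 = 5/2.
So Σ_{n ∈ Z} |c_n|^2 = 5/2.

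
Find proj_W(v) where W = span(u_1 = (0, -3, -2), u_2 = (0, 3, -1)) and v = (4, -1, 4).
proj_W(v) = (0, -1, 4)

Set up U = [u_1 | ... | u_2] ∈ R^(3×2). The projector onto W = col(U) is P = U (U^T U)^(-1) U^T.
Compute U^T U =
  [13, -7]
  [-7, 10],
and U^T v = (-5, -7).
Solve U^T U · c = U^T v for the coefficients: c = (-11/9, -14/9). The projection is proj_W(v) = U c.
Check: (v - proj_W(v)) · u_1 = 0  (should be 0).
Check: (v - proj_W(v)) · u_2 = 0  (should be 0).
Result: proj_W(v) = (0, -1, 4).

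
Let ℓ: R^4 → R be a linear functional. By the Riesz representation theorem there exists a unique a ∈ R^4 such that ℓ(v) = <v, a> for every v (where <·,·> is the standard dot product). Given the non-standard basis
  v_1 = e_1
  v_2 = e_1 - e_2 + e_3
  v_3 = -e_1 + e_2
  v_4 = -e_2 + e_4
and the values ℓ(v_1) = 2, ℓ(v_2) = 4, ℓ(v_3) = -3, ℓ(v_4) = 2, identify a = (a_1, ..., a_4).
a = (2, -1, 1, 1)

Write a = (a_1, ..., a_4) in the standard basis. For each basis vector v_i, ℓ(v_i) = <v_i, a> is a linear equation in the a_j's. Collect the n equations into a matrix system V a = ℓ, where row i of V is v_i (expressed in the standard basis). Since V is invertible (lower-triangular with 1s on the diagonal, up to permutation), solve by back-substitution:
  V =
[[1, 0, 0, 0],
 [1, -1, 1, 0],
 [-1, 1, 0, 0],
 [0, -1, 0, 1]]
  V a = (2, 4, -3, 2)
Solving gives a = (2, -1, 1, 1).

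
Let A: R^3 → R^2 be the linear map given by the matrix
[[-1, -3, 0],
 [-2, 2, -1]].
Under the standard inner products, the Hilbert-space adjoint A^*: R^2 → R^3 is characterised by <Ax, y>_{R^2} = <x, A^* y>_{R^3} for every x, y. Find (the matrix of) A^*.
A^* = A^T =
[[-1, -2],
 [-3, 2],
 [0, -1]]

For real matrices with standard dot products, the defining identity <Ax, y> = <x, A^* y> gives (Ax)^T y = x^T (A^*) y, i.e. x^T A^T y = x^T (A^*) y. Since this holds for all x, y, we must have A^* = A^T. Therefore
A^* =
[[-1, -2],
 [-3, 2],
 [0, -1]].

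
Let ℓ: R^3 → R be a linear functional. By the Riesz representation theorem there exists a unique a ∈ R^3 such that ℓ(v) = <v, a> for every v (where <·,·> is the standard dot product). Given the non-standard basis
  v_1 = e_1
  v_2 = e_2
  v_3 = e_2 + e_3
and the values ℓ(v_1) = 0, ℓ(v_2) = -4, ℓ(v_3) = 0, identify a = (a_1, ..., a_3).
a = (0, -4, 4)

Write a = (a_1, ..., a_3) in the standard basis. For each basis vector v_i, ℓ(v_i) = <v_i, a> is a linear equation in the a_j's. Collect the n equations into a matrix system V a = ℓ, where row i of V is v_i (expressed in the standard basis). Since V is invertible (lower-triangular with 1s on the diagonal, up to permutation), solve by back-substitution:
  V =
[[1, 0, 0],
 [0, 1, 0],
 [0, 1, 1]]
  V a = (0, -4, 0)
Solving gives a = (0, -4, 4).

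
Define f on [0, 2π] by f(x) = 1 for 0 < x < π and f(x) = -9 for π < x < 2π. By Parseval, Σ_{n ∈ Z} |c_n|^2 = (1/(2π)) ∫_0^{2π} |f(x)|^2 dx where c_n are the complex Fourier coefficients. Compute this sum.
Σ |c_n|^2 = 41

Parseval equates the L^2 energy of f (normalised by 1/(2π)) with the ℓ^2 sum of its Fourier coefficients: (1/(2π)) ∫_0^{2π} |f|^2 = Σ |c_n|^2.
Compute the left side: (1/(2π)) [∫_0^π 1^2 dx + ∫_π^{2π} (-9)^2 dx] = (1/(2π)) · (1π + 81π) = (1 + 81)/2 = 41.
So Σ_{n ∈ Z} |c_n|^2 = 41.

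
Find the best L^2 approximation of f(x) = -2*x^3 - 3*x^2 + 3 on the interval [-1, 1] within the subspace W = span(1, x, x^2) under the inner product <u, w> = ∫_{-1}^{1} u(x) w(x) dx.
g(x) = -3*x^2 - 6*x/5 + 3

The best approximation g ∈ W is the orthogonal projection of f onto W. Writing g = a_0 + a_1 x + a_2 x^2, the coefficients solve the normal equations G · a = b where
  G_{ij} = <φ_i, φ_j> and b_i = <f, φ_i>, with φ_0 = 1, φ_1 = x, φ_2 = x^2.
G =
  [2, 0, 2/3]
  [0, 2/3, 0]
  [2/3, 0, 2/5],
b = (4, -4/5, 4/5).
Solving gives a_0 = 3, a_1 = -6/5, a_2 = -3, so
  g(x) = -3*x^2 - 6*x/5 + 3.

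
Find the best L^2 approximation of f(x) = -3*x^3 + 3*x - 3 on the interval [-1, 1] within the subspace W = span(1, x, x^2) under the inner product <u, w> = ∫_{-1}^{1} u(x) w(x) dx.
g(x) = 6*x/5 - 3

The best approximation g ∈ W is the orthogonal projection of f onto W. Writing g = a_0 + a_1 x + a_2 x^2, the coefficients solve the normal equations G · a = b where
  G_{ij} = <φ_i, φ_j> and b_i = <f, φ_i>, with φ_0 = 1, φ_1 = x, φ_2 = x^2.
G =
  [2, 0, 2/3]
  [0, 2/3, 0]
  [2/3, 0, 2/5],
b = (-6, 4/5, -2).
Solving gives a_0 = -3, a_1 = 6/5, a_2 = 0, so
  g(x) = 6*x/5 - 3.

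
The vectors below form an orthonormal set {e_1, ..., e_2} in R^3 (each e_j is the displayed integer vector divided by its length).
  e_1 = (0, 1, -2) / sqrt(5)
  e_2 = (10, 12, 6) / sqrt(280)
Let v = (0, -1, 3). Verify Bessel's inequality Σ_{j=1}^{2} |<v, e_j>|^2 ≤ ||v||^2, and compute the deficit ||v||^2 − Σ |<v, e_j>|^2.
Σ |<v, e_j>|^2 = 139/14; ||v||^2 = 10; deficit = 1/14

Write each e_j = u_j / sqrt(<u_j, u_j>) where u_j is the displayed integer vector. Then <v, e_j> = <v, u_j> / sqrt(<u_j, u_j>), so |<v, e_j>|^2 = <v, u_j>^2 / <u_j, u_j>.
Coefficients: <v, e_1> = -7/sqrt(5), <v, e_2> = 6/sqrt(280).
Square and sum: Σ |<v, e_j>|^2 = 139/14.
Compute ||v||^2 = v·v = 10.
Deficit = 10 − 139/14 = 1/14 ≥ 0, confirming Bessel's inequality. (The deficit equals ||v − Σ <v,e_j> e_j||^2, the squared distance from v to span{e_j}.)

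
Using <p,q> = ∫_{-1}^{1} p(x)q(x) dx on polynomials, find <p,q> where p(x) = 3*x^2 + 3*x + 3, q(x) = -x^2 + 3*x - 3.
<p,q> = -106/5

Expand the product: p(x)·q(x) = -3*x^4 + 6*x^3 - 3*x^2 - 9.
∫_{-1}^{1} of each monomial x^k gives [2/(k+1) if k even, 0 if k odd]. Integrating term-by-term (or equivalently evaluating the antiderivative F(x) = -3*x^5/5 + 3*x^4/2 - x^3 - 9*x at the endpoints):
  F(1) − F(−1) = -91/10 − (121/10) = -106/5.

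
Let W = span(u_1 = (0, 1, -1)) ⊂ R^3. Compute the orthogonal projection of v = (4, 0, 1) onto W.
proj_W(v) = (0, -1/2, 1/2)

Set up U = [u_1 | ... | u_1] ∈ R^(3×1). The projector onto W = col(U) is P = U (U^T U)^(-1) U^T.
Compute U^T U =
  [2],
and U^T v = (-1).
Solve U^T U · c = U^T v for the coefficients: c = (-1/2). The projection is proj_W(v) = U c.
Check: (v - proj_W(v)) · u_1 = 0  (should be 0).
Result: proj_W(v) = (0, -1/2, 1/2).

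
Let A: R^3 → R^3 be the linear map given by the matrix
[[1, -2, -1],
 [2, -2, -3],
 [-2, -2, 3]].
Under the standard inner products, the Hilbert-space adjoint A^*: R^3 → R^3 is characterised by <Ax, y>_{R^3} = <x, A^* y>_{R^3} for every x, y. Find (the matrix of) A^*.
A^* = A^T =
[[1, 2, -2],
 [-2, -2, -2],
 [-1, -3, 3]]

For real matrices with standard dot products, the defining identity <Ax, y> = <x, A^* y> gives (Ax)^T y = x^T (A^*) y, i.e. x^T A^T y = x^T (A^*) y. Since this holds for all x, y, we must have A^* = A^T. Therefore
A^* =
[[1, 2, -2],
 [-2, -2, -2],
 [-1, -3, 3]].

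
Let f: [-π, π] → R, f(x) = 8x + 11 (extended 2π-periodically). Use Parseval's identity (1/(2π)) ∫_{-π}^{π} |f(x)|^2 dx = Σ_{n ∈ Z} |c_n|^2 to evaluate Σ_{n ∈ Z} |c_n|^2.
Σ |c_n|^2 = 64π^2/3 + 121

Expand and integrate term by term over [-π, π]:
  ∫ (8x)^2 dx = 64·(2π^3/3); ∫ 2·8·(11)·x dx = 0 (odd integrand); ∫ 11^2 dx = 121·2π.
So (1/(2π)) ∫_{-π}^{π} (8x + 11)^2 dx = 64π^2/3 + 121 = 64π^2/3 + 121.
Parseval ⇒ Σ |c_n|^2 = 64π^2/3 + 121.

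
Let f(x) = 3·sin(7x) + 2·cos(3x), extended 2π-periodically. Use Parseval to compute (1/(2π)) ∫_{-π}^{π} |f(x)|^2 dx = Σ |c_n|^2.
Σ |c_n|^2 = 13/2

Expand |f|^2 and use orthogonality of {sin(nx), cos(mx)} on [-π, π]:
  ∫_{-π}^{π} sin(nx)^2 dx = π, ∫ cos(mx)^2 dx = π, and cross terms integrate to 0.
So ∫_{-π}^{π} f(x)^2 dx = 3^2 · π + 2^2 · π = (9 + 4)π.
Divide by 2π: (9 + 4)/2 = 13/2.
By Parseval, this equals Σ |c_n|^2.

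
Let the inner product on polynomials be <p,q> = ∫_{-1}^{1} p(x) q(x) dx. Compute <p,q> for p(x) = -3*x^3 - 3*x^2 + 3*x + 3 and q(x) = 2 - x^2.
<p,q> = 36/5

Expand the product: p(x)·q(x) = 3*x^5 + 3*x^4 - 9*x^3 - 9*x^2 + 6*x + 6.
∫_{-1}^{1} of each monomial x^k gives [2/(k+1) if k even, 0 if k odd]. Integrating term-by-term (or equivalently evaluating the antiderivative F(x) = x^6/2 + 3*x^5/5 - 9*x^4/4 - 3*x^3 + 3*x^2 + 6*x at the endpoints):
  F(1) − F(−1) = 97/20 − (-47/20) = 36/5.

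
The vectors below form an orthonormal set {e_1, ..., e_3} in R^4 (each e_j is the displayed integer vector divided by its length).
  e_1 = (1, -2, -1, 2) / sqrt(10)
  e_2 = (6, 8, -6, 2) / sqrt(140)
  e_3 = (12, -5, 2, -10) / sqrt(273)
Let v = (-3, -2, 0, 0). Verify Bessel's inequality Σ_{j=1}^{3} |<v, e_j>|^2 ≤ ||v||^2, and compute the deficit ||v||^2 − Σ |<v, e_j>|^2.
Σ |<v, e_j>|^2 = 65/6; ||v||^2 = 13; deficit = 13/6

Write each e_j = u_j / sqrt(<u_j, u_j>) where u_j is the displayed integer vector. Then <v, e_j> = <v, u_j> / sqrt(<u_j, u_j>), so |<v, e_j>|^2 = <v, u_j>^2 / <u_j, u_j>.
Coefficients: <v, e_1> = 1/sqrt(10), <v, e_2> = -34/sqrt(140), <v, e_3> = -26/sqrt(273).
Square and sum: Σ |<v, e_j>|^2 = 65/6.
Compute ||v||^2 = v·v = 13.
Deficit = 13 − 65/6 = 13/6 ≥ 0, confirming Bessel's inequality. (The deficit equals ||v − Σ <v,e_j> e_j||^2, the squared distance from v to span{e_j}.)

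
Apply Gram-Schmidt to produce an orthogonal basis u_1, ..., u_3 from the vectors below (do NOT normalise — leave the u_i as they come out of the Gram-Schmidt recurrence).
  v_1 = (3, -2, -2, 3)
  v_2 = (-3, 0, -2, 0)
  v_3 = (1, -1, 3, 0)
Orthogonal basis:
  u_1 = (3, -2, -2, 3)
  u_2 = (-63/26, -5/13, -31/13, 15/26)
  u_3 = (-230/313, -429/313, 345/313, 174/313)

Apply the Gram-Schmidt recurrence
  u_1 = v_1
  u_i = v_i − Σ_{j<i} ((v_i · u_j) / (u_j · u_j)) · u_j.

Step by step this gives:
  u_1 = (3, -2, -2, 3)
  u_2 = (-63/26, -5/13, -31/13, 15/26)
  u_3 = (-230/313, -429/313, 345/313, 174/313)

Orthogonality check:
  u_2 · u_1 = 0 (should be 0)
  u_3 · u_1 = 0 (should be 0)
  u_3 · u_2 = 0 (should be 0)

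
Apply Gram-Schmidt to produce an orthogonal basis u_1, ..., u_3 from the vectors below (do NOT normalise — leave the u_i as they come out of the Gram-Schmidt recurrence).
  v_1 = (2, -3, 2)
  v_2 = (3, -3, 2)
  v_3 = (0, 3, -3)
Orthogonal basis:
  u_1 = (2, -3, 2)
  u_2 = (13/17, 6/17, -4/17)
  u_3 = (0, -6/13, -9/13)

Apply the Gram-Schmidt recurrence
  u_1 = v_1
  u_i = v_i − Σ_{j<i} ((v_i · u_j) / (u_j · u_j)) · u_j.

Step by step this gives:
  u_1 = (2, -3, 2)
  u_2 = (13/17, 6/17, -4/17)
  u_3 = (0, -6/13, -9/13)

Orthogonality check:
  u_2 · u_1 = 0 (should be 0)
  u_3 · u_1 = 0 (should be 0)
  u_3 · u_2 = 0 (should be 0)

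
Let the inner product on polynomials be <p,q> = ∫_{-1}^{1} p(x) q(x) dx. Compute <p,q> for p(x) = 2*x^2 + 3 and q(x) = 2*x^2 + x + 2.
<p,q> = 304/15

Expand the product: p(x)·q(x) = 4*x^4 + 2*x^3 + 10*x^2 + 3*x + 6.
∫_{-1}^{1} of each monomial x^k gives [2/(k+1) if k even, 0 if k odd]. Integrating term-by-term (or equivalently evaluating the antiderivative F(x) = 4*x^5/5 + x^4/2 + 10*x^3/3 + 3*x^2/2 + 6*x at the endpoints):
  F(1) − F(−1) = 182/15 − (-122/15) = 304/15.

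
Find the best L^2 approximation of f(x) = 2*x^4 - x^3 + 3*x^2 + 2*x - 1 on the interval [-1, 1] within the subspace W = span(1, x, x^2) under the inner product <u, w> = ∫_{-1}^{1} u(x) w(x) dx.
g(x) = 33*x^2/7 + 7*x/5 - 41/35

The best approximation g ∈ W is the orthogonal projection of f onto W. Writing g = a_0 + a_1 x + a_2 x^2, the coefficients solve the normal equations G · a = b where
  G_{ij} = <φ_i, φ_j> and b_i = <f, φ_i>, with φ_0 = 1, φ_1 = x, φ_2 = x^2.
G =
  [2, 0, 2/3]
  [0, 2/3, 0]
  [2/3, 0, 2/5],
b = (4/5, 14/15, 116/105).
Solving gives a_0 = -41/35, a_1 = 7/5, a_2 = 33/7, so
  g(x) = 33*x^2/7 + 7*x/5 - 41/35.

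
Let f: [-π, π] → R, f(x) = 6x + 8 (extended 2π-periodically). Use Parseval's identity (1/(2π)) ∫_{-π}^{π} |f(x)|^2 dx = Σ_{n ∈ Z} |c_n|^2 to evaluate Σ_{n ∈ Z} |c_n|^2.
Σ |c_n|^2 = 12π^2 + 64

Expand and integrate term by term over [-π, π]:
  ∫ (6x)^2 dx = 36·(2π^3/3); ∫ 2·6·(8)·x dx = 0 (odd integrand); ∫ 8^2 dx = 64·2π.
So (1/(2π)) ∫_{-π}^{π} (6x + 8)^2 dx = 36π^2/3 + 64 = 12π^2 + 64.
Parseval ⇒ Σ |c_n|^2 = 12π^2 + 64.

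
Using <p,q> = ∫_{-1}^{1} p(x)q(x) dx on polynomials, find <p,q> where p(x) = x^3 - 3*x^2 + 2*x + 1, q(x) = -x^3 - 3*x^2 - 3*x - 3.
<p,q> = -164/35

Expand the product: p(x)·q(x) = -x^6 + 4*x^4 - x^3 - 9*x - 3.
∫_{-1}^{1} of each monomial x^k gives [2/(k+1) if k even, 0 if k odd]. Integrating term-by-term (or equivalently evaluating the antiderivative F(x) = -x^7/7 + 4*x^5/5 - x^4/4 - 9*x^2/2 - 3*x at the endpoints):
  F(1) − F(−1) = -993/140 − (-337/140) = -164/35.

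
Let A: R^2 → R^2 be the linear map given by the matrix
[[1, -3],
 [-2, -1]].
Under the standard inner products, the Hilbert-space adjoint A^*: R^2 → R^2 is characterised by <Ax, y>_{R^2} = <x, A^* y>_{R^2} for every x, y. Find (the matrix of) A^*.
A^* = A^T =
[[1, -2],
 [-3, -1]]

For real matrices with standard dot products, the defining identity <Ax, y> = <x, A^* y> gives (Ax)^T y = x^T (A^*) y, i.e. x^T A^T y = x^T (A^*) y. Since this holds for all x, y, we must have A^* = A^T. Therefore
A^* =
[[1, -2],
 [-3, -1]].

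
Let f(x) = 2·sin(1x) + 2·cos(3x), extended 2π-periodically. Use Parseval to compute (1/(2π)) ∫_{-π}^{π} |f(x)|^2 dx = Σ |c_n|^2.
Σ |c_n|^2 = 4

Expand |f|^2 and use orthogonality of {sin(nx), cos(mx)} on [-π, π]:
  ∫_{-π}^{π} sin(nx)^2 dx = π, ∫ cos(mx)^2 dx = π, and cross terms integrate to 0.
So ∫_{-π}^{π} f(x)^2 dx = 2^2 · π + 2^2 · π = (4 + 4)π.
Divide by 2π: (4 + 4)/2 = 4.
By Parseval, this equals Σ |c_n|^2.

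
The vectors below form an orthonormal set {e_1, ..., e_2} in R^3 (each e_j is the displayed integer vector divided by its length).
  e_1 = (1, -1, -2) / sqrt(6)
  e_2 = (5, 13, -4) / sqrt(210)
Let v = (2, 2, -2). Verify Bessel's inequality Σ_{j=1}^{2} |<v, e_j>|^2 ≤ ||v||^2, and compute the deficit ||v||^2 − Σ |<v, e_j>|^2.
Σ |<v, e_j>|^2 = 416/35; ||v||^2 = 12; deficit = 4/35

Write each e_j = u_j / sqrt(<u_j, u_j>) where u_j is the displayed integer vector. Then <v, e_j> = <v, u_j> / sqrt(<u_j, u_j>), so |<v, e_j>|^2 = <v, u_j>^2 / <u_j, u_j>.
Coefficients: <v, e_1> = 4/sqrt(6), <v, e_2> = 44/sqrt(210).
Square and sum: Σ |<v, e_j>|^2 = 416/35.
Compute ||v||^2 = v·v = 12.
Deficit = 12 − 416/35 = 4/35 ≥ 0, confirming Bessel's inequality. (The deficit equals ||v − Σ <v,e_j> e_j||^2, the squared distance from v to span{e_j}.)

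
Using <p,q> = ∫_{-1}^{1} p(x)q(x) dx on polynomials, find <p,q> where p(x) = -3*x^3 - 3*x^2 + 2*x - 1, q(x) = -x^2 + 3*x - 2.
<p,q> = 154/15

Expand the product: p(x)·q(x) = 3*x^5 - 6*x^4 - 5*x^3 + 13*x^2 - 7*x + 2.
∫_{-1}^{1} of each monomial x^k gives [2/(k+1) if k even, 0 if k odd]. Integrating term-by-term (or equivalently evaluating the antiderivative F(x) = x^6/2 - 6*x^5/5 - 5*x^4/4 + 13*x^3/3 - 7*x^2/2 + 2*x at the endpoints):
  F(1) − F(−1) = 53/60 − (-563/60) = 154/15.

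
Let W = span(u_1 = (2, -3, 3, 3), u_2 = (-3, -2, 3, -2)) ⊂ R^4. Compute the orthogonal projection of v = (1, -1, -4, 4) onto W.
proj_W(v) = (2384/797, 753/797, -1419/797, 2**(571/923)*3**(337/923)*5**(821/923)*7**(192/923)/6)

Set up U = [u_1 | ... | u_2] ∈ R^(4×2). The projector onto W = col(U) is P = U (U^T U)^(-1) U^T.
Compute U^T U =
  [31, 3]
  [3, 26],
and U^T v = (5, -21).
Solve U^T U · c = U^T v for the coefficients: c = (193/797, -666/797). The projection is proj_W(v) = U c.
Check: (v - proj_W(v)) · u_1 = 0  (should be 0).
Check: (v - proj_W(v)) · u_2 = 0  (should be 0).
Result: proj_W(v) = (2384/797, 753/797, -1419/797, 2**(571/923)*3**(337/923)*5**(821/923)*7**(192/923)/6).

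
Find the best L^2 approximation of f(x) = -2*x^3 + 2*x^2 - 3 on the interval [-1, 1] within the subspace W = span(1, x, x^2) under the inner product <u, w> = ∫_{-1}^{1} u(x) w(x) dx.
g(x) = 2*x^2 - 6*x/5 - 3

The best approximation g ∈ W is the orthogonal projection of f onto W. Writing g = a_0 + a_1 x + a_2 x^2, the coefficients solve the normal equations G · a = b where
  G_{ij} = <φ_i, φ_j> and b_i = <f, φ_i>, with φ_0 = 1, φ_1 = x, φ_2 = x^2.
G =
  [2, 0, 2/3]
  [0, 2/3, 0]
  [2/3, 0, 2/5],
b = (-14/3, -4/5, -6/5).
Solving gives a_0 = -3, a_1 = -6/5, a_2 = 2, so
  g(x) = 2*x^2 - 6*x/5 - 3.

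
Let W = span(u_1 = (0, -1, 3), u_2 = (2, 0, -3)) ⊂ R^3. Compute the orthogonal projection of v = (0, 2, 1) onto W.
proj_W(v) = (-6/7, 2/7, 3/7)

Set up U = [u_1 | ... | u_2] ∈ R^(3×2). The projector onto W = col(U) is P = U (U^T U)^(-1) U^T.
Compute U^T U =
  [10, -9]
  [-9, 13],
and U^T v = (1, -3).
Solve U^T U · c = U^T v for the coefficients: c = (-2/7, -3/7). The projection is proj_W(v) = U c.
Check: (v - proj_W(v)) · u_1 = 0  (should be 0).
Check: (v - proj_W(v)) · u_2 = 0  (should be 0).
Result: proj_W(v) = (-6/7, 2/7, 3/7).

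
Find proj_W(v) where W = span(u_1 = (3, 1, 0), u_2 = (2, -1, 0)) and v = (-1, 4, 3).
proj_W(v) = (-1, 4, 0)

Set up U = [u_1 | ... | u_2] ∈ R^(3×2). The projector onto W = col(U) is P = U (U^T U)^(-1) U^T.
Compute U^T U =
  [10, 5]
  [5, 5],
and U^T v = (1, -6).
Solve U^T U · c = U^T v for the coefficients: c = (7/5, -13/5). The projection is proj_W(v) = U c.
Check: (v - proj_W(v)) · u_1 = 0  (should be 0).
Check: (v - proj_W(v)) · u_2 = 0  (should be 0).
Result: proj_W(v) = (-1, 4, 0).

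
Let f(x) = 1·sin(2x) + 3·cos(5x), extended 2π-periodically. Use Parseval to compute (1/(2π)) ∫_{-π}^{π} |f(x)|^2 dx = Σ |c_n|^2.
Σ |c_n|^2 = 5

Expand |f|^2 and use orthogonality of {sin(nx), cos(mx)} on [-π, π]:
  ∫_{-π}^{π} sin(nx)^2 dx = π, ∫ cos(mx)^2 dx = π, and cross terms integrate to 0.
So ∫_{-π}^{π} f(x)^2 dx = 1^2 · π + 3^2 · π = (1 + 9)π.
Divide by 2π: (1 + 9)/2 = 5.
By Parseval, this equals Σ |c_n|^2.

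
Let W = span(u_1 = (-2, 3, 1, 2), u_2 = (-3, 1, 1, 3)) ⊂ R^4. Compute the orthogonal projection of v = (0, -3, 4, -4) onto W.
proj_W(v) = (69/52, -121/52, -37/52, -69/52)

Set up U = [u_1 | ... | u_2] ∈ R^(4×2). The projector onto W = col(U) is P = U (U^T U)^(-1) U^T.
Compute U^T U =
  [18, 16]
  [16, 20],
and U^T v = (-13, -11).
Solve U^T U · c = U^T v for the coefficients: c = (-21/26, 5/52). The projection is proj_W(v) = U c.
Check: (v - proj_W(v)) · u_1 = 0  (should be 0).
Check: (v - proj_W(v)) · u_2 = 0  (should be 0).
Result: proj_W(v) = (69/52, -121/52, -37/52, -69/52).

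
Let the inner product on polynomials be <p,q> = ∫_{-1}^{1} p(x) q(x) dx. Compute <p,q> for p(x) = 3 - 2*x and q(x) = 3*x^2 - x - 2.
<p,q> = -14/3

Expand the product: p(x)·q(x) = -6*x^3 + 11*x^2 + x - 6.
∫_{-1}^{1} of each monomial x^k gives [2/(k+1) if k even, 0 if k odd]. Integrating term-by-term (or equivalently evaluating the antiderivative F(x) = -3*x^4/2 + 11*x^3/3 + x^2/2 - 6*x at the endpoints):
  F(1) − F(−1) = -10/3 − (4/3) = -14/3.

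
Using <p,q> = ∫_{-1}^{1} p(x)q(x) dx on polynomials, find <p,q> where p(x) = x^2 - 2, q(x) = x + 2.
<p,q> = -20/3

Expand the product: p(x)·q(x) = x^3 + 2*x^2 - 2*x - 4.
∫_{-1}^{1} of each monomial x^k gives [2/(k+1) if k even, 0 if k odd]. Integrating term-by-term (or equivalently evaluating the antiderivative F(x) = x^4/4 + 2*x^3/3 - x^2 - 4*x at the endpoints):
  F(1) − F(−1) = -49/12 − (31/12) = -20/3.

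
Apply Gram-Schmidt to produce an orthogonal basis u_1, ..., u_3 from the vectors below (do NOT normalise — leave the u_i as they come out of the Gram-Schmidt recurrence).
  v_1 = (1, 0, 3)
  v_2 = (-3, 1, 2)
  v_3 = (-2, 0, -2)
Orthogonal basis:
  u_1 = (1, 0, 3)
  u_2 = (-33/10, 1, 11/10)
  u_3 = (-12/131, -44/131, 4/131)

Apply the Gram-Schmidt recurrence
  u_1 = v_1
  u_i = v_i − Σ_{j<i} ((v_i · u_j) / (u_j · u_j)) · u_j.

Step by step this gives:
  u_1 = (1, 0, 3)
  u_2 = (-33/10, 1, 11/10)
  u_3 = (-12/131, -44/131, 4/131)

Orthogonality check:
  u_2 · u_1 = 0 (should be 0)
  u_3 · u_1 = 0 (should be 0)
  u_3 · u_2 = 0 (should be 0)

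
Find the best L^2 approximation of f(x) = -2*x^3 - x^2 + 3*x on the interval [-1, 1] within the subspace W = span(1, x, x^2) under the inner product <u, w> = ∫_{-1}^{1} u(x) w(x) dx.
g(x) = -x^2 + 9*x/5

The best approximation g ∈ W is the orthogonal projection of f onto W. Writing g = a_0 + a_1 x + a_2 x^2, the coefficients solve the normal equations G · a = b where
  G_{ij} = <φ_i, φ_j> and b_i = <f, φ_i>, with φ_0 = 1, φ_1 = x, φ_2 = x^2.
G =
  [2, 0, 2/3]
  [0, 2/3, 0]
  [2/3, 0, 2/5],
b = (-2/3, 6/5, -2/5).
Solving gives a_0 = 0, a_1 = 9/5, a_2 = -1, so
  g(x) = -x^2 + 9*x/5.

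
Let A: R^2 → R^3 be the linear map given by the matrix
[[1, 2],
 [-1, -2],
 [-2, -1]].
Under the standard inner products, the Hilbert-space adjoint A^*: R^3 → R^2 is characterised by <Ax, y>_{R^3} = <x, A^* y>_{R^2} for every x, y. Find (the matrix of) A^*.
A^* = A^T =
[[1, -1, -2],
 [2, -2, -1]]

For real matrices with standard dot products, the defining identity <Ax, y> = <x, A^* y> gives (Ax)^T y = x^T (A^*) y, i.e. x^T A^T y = x^T (A^*) y. Since this holds for all x, y, we must have A^* = A^T. Therefore
A^* =
[[1, -1, -2],
 [2, -2, -1]].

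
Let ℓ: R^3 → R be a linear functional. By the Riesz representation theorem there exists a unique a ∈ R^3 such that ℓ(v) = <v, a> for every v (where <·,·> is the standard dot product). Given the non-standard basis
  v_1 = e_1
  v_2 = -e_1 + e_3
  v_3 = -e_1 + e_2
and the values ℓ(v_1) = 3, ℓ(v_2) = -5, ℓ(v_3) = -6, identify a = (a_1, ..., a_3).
a = (3, -3, -2)

Write a = (a_1, ..., a_3) in the standard basis. For each basis vector v_i, ℓ(v_i) = <v_i, a> is a linear equation in the a_j's. Collect the n equations into a matrix system V a = ℓ, where row i of V is v_i (expressed in the standard basis). Since V is invertible (lower-triangular with 1s on the diagonal, up to permutation), solve by back-substitution:
  V =
[[1, 0, 0],
 [-1, 0, 1],
 [-1, 1, 0]]
  V a = (3, -5, -6)
Solving gives a = (3, -3, -2).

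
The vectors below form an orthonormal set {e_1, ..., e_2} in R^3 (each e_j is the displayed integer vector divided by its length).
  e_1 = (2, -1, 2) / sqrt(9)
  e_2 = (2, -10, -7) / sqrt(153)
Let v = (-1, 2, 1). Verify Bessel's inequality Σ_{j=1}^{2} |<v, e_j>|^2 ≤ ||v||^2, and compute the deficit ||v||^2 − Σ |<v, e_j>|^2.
Σ |<v, e_j>|^2 = 101/17; ||v||^2 = 6; deficit = 1/17

Write each e_j = u_j / sqrt(<u_j, u_j>) where u_j is the displayed integer vector. Then <v, e_j> = <v, u_j> / sqrt(<u_j, u_j>), so |<v, e_j>|^2 = <v, u_j>^2 / <u_j, u_j>.
Coefficients: <v, e_1> = -2/sqrt(9), <v, e_2> = -29/sqrt(153).
Square and sum: Σ |<v, e_j>|^2 = 101/17.
Compute ||v||^2 = v·v = 6.
Deficit = 6 − 101/17 = 1/17 ≥ 0, confirming Bessel's inequality. (The deficit equals ||v − Σ <v,e_j> e_j||^2, the squared distance from v to span{e_j}.)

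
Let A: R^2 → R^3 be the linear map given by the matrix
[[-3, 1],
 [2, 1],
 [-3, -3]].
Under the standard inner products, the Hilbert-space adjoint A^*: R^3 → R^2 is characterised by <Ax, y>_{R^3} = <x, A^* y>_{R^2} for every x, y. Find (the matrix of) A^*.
A^* = A^T =
[[-3, 2, -3],
 [1, 1, -3]]

For real matrices with standard dot products, the defining identity <Ax, y> = <x, A^* y> gives (Ax)^T y = x^T (A^*) y, i.e. x^T A^T y = x^T (A^*) y. Since this holds for all x, y, we must have A^* = A^T. Therefore
A^* =
[[-3, 2, -3],
 [1, 1, -3]].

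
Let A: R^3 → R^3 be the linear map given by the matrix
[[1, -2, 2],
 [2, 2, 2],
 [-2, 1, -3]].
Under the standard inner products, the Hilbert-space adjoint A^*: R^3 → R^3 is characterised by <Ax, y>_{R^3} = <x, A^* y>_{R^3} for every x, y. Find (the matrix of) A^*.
A^* = A^T =
[[1, 2, -2],
 [-2, 2, 1],
 [2, 2, -3]]

For real matrices with standard dot products, the defining identity <Ax, y> = <x, A^* y> gives (Ax)^T y = x^T (A^*) y, i.e. x^T A^T y = x^T (A^*) y. Since this holds for all x, y, we must have A^* = A^T. Therefore
A^* =
[[1, 2, -2],
 [-2, 2, 1],
 [2, 2, -3]].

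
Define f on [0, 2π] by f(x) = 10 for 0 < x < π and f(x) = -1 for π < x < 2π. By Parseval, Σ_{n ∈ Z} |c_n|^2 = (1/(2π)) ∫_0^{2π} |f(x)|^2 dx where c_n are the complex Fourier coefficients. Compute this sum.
Σ |c_n|^2 = 101/2

Parseval equates the L^2 energy of f (normalised by 1/(2π)) with the ℓ^2 sum of its Fourier coefficients: (1/(2π)) ∫_0^{2π} |f|^2 = Σ |c_n|^2.
Compute the left side: (1/(2π)) [∫_0^π 10^2 dx + ∫_π^{2π} (-1)^2 dx] = (1/(2π)) · (100π + 1π) = (100 + 1)/2 = 101/2.
So Σ_{n ∈ Z} |c_n|^2 = 101/2.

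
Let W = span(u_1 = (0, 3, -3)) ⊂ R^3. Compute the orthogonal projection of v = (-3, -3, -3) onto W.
proj_W(v) = (0, 0, 0)

Set up U = [u_1 | ... | u_1] ∈ R^(3×1). The projector onto W = col(U) is P = U (U^T U)^(-1) U^T.
Compute U^T U =
  [18],
and U^T v = (0).
Solve U^T U · c = U^T v for the coefficients: c = (0). The projection is proj_W(v) = U c.
Check: (v - proj_W(v)) · u_1 = 0  (should be 0).
Result: proj_W(v) = (0, 0, 0).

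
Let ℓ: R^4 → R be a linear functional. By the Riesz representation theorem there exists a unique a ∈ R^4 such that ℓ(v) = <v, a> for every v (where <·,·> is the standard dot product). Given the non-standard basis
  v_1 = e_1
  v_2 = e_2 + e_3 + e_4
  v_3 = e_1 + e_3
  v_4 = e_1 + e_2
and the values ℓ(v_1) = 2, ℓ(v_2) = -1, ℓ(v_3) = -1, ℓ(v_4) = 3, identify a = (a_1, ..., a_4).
a = (2, 1, -3, 1)

Write a = (a_1, ..., a_4) in the standard basis. For each basis vector v_i, ℓ(v_i) = <v_i, a> is a linear equation in the a_j's. Collect the n equations into a matrix system V a = ℓ, where row i of V is v_i (expressed in the standard basis). Since V is invertible (lower-triangular with 1s on the diagonal, up to permutation), solve by back-substitution:
  V =
[[1, 0, 0, 0],
 [0, 1, 1, 1],
 [1, 0, 1, 0],
 [1, 1, 0, 0]]
  V a = (2, -1, -1, 3)
Solving gives a = (2, 1, -3, 1).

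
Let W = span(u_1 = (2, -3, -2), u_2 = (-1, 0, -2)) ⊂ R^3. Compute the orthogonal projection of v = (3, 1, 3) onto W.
proj_W(v) = (17/9, -1/9, 32/9)

Set up U = [u_1 | ... | u_2] ∈ R^(3×2). The projector onto W = col(U) is P = U (U^T U)^(-1) U^T.
Compute U^T U =
  [17, 2]
  [2, 5],
and U^T v = (-3, -9).
Solve U^T U · c = U^T v for the coefficients: c = (1/27, -49/27). The projection is proj_W(v) = U c.
Check: (v - proj_W(v)) · u_1 = 0  (should be 0).
Check: (v - proj_W(v)) · u_2 = 0  (should be 0).
Result: proj_W(v) = (17/9, -1/9, 32/9).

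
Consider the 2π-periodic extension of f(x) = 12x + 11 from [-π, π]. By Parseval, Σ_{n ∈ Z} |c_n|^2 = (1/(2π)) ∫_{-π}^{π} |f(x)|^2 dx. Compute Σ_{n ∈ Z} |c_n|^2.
Σ |c_n|^2 = 48π^2 + 121

Expand and integrate term by term over [-π, π]:
  ∫ (12x)^2 dx = 144·(2π^3/3); ∫ 2·12·(11)·x dx = 0 (odd integrand); ∫ 11^2 dx = 121·2π.
So (1/(2π)) ∫_{-π}^{π} (12x + 11)^2 dx = 144π^2/3 + 121 = 48π^2 + 121.
Parseval ⇒ Σ |c_n|^2 = 48π^2 + 121.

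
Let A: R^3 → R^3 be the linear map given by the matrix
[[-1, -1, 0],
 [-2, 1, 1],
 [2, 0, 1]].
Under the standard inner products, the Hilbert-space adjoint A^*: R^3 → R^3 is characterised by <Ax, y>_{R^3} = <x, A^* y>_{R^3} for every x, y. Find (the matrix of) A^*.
A^* = A^T =
[[-1, -2, 2],
 [-1, 1, 0],
 [0, 1, 1]]

For real matrices with standard dot products, the defining identity <Ax, y> = <x, A^* y> gives (Ax)^T y = x^T (A^*) y, i.e. x^T A^T y = x^T (A^*) y. Since this holds for all x, y, we must have A^* = A^T. Therefore
A^* =
[[-1, -2, 2],
 [-1, 1, 0],
 [0, 1, 1]].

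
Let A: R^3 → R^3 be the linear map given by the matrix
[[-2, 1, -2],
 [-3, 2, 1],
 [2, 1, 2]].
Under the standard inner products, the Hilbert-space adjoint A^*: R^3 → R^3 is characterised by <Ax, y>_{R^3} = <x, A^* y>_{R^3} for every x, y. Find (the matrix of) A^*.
A^* = A^T =
[[-2, -3, 2],
 [1, 2, 1],
 [-2, 1, 2]]

For real matrices with standard dot products, the defining identity <Ax, y> = <x, A^* y> gives (Ax)^T y = x^T (A^*) y, i.e. x^T A^T y = x^T (A^*) y. Since this holds for all x, y, we must have A^* = A^T. Therefore
A^* =
[[-2, -3, 2],
 [1, 2, 1],
 [-2, 1, 2]].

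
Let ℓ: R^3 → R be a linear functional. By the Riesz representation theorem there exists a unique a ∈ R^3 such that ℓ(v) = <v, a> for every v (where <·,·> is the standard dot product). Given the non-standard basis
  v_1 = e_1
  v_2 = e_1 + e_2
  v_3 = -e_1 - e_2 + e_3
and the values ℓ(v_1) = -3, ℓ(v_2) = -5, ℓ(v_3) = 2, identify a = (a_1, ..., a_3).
a = (-3, -2, -3)

Write a = (a_1, ..., a_3) in the standard basis. For each basis vector v_i, ℓ(v_i) = <v_i, a> is a linear equation in the a_j's. Collect the n equations into a matrix system V a = ℓ, where row i of V is v_i (expressed in the standard basis). Since V is invertible (lower-triangular with 1s on the diagonal, up to permutation), solve by back-substitution:
  V =
[[1, 0, 0],
 [1, 1, 0],
 [-1, -1, 1]]
  V a = (-3, -5, 2)
Solving gives a = (-3, -2, -3).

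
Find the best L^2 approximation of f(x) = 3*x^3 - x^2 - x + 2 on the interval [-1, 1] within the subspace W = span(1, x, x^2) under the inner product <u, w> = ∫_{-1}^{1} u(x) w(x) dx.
g(x) = -x^2 + 4*x/5 + 2

The best approximation g ∈ W is the orthogonal projection of f onto W. Writing g = a_0 + a_1 x + a_2 x^2, the coefficients solve the normal equations G · a = b where
  G_{ij} = <φ_i, φ_j> and b_i = <f, φ_i>, with φ_0 = 1, φ_1 = x, φ_2 = x^2.
G =
  [2, 0, 2/3]
  [0, 2/3, 0]
  [2/3, 0, 2/5],
b = (10/3, 8/15, 14/15).
Solving gives a_0 = 2, a_1 = 4/5, a_2 = -1, so
  g(x) = -x^2 + 4*x/5 + 2.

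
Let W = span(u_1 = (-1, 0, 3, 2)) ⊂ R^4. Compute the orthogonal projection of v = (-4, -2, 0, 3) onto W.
proj_W(v) = (-5/7, 0, 15/7, 10/7)

Set up U = [u_1 | ... | u_1] ∈ R^(4×1). The projector onto W = col(U) is P = U (U^T U)^(-1) U^T.
Compute U^T U =
  [14],
and U^T v = (10).
Solve U^T U · c = U^T v for the coefficients: c = (5/7). The projection is proj_W(v) = U c.
Check: (v - proj_W(v)) · u_1 = 0  (should be 0).
Result: proj_W(v) = (-5/7, 0, 15/7, 10/7).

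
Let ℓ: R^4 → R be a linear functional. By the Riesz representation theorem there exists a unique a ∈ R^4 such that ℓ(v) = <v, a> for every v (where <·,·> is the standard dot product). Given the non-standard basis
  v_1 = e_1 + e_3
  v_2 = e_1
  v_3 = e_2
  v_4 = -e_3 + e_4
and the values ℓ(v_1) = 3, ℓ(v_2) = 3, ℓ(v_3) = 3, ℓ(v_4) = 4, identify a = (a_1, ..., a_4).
a = (3, 3, 0, 4)

Write a = (a_1, ..., a_4) in the standard basis. For each basis vector v_i, ℓ(v_i) = <v_i, a> is a linear equation in the a_j's. Collect the n equations into a matrix system V a = ℓ, where row i of V is v_i (expressed in the standard basis). Since V is invertible (lower-triangular with 1s on the diagonal, up to permutation), solve by back-substitution:
  V =
[[1, 0, 1, 0],
 [1, 0, 0, 0],
 [0, 1, 0, 0],
 [0, 0, -1, 1]]
  V a = (3, 3, 3, 4)
Solving gives a = (3, 3, 0, 4).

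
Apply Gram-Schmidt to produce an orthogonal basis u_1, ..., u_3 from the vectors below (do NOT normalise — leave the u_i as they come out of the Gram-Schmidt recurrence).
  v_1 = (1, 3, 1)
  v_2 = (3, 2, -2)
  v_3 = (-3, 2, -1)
Orthogonal basis:
  u_1 = (1, 3, 1)
  u_2 = (26/11, 1/11, -29/11)
  u_3 = (-164/69, 205/138, -287/138)

Apply the Gram-Schmidt recurrence
  u_1 = v_1
  u_i = v_i − Σ_{j<i} ((v_i · u_j) / (u_j · u_j)) · u_j.

Step by step this gives:
  u_1 = (1, 3, 1)
  u_2 = (26/11, 1/11, -29/11)
  u_3 = (-164/69, 205/138, -287/138)

Orthogonality check:
  u_2 · u_1 = 0 (should be 0)
  u_3 · u_1 = 0 (should be 0)
  u_3 · u_2 = 0 (should be 0)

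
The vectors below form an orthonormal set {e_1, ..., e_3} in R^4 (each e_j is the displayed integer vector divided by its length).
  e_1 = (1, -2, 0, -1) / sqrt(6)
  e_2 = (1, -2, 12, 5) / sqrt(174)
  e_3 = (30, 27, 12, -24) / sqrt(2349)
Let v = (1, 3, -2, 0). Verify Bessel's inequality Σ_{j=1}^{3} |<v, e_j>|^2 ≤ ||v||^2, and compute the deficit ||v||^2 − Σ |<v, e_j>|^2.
Σ |<v, e_j>|^2 = 110/9; ||v||^2 = 14; deficit = 16/9

Write each e_j = u_j / sqrt(<u_j, u_j>) where u_j is the displayed integer vector. Then <v, e_j> = <v, u_j> / sqrt(<u_j, u_j>), so |<v, e_j>|^2 = <v, u_j>^2 / <u_j, u_j>.
Coefficients: <v, e_1> = -5/sqrt(6), <v, e_2> = -29/sqrt(174), <v, e_3> = 87/sqrt(2349).
Square and sum: Σ |<v, e_j>|^2 = 110/9.
Compute ||v||^2 = v·v = 14.
Deficit = 14 − 110/9 = 16/9 ≥ 0, confirming Bessel's inequality. (The deficit equals ||v − Σ <v,e_j> e_j||^2, the squared distance from v to span{e_j}.)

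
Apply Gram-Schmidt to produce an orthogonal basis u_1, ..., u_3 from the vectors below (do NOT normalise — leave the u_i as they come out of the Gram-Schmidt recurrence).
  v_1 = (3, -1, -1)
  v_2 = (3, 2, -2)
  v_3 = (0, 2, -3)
Orthogonal basis:
  u_1 = (3, -1, -1)
  u_2 = (6/11, 31/11, -13/11)
  u_3 = (-42/53, -63/106, -189/106)

Apply the Gram-Schmidt recurrence
  u_1 = v_1
  u_i = v_i − Σ_{j<i} ((v_i · u_j) / (u_j · u_j)) · u_j.

Step by step this gives:
  u_1 = (3, -1, -1)
  u_2 = (6/11, 31/11, -13/11)
  u_3 = (-42/53, -63/106, -189/106)

Orthogonality check:
  u_2 · u_1 = 0 (should be 0)
  u_3 · u_1 = 0 (should be 0)
  u_3 · u_2 = 0 (should be 0)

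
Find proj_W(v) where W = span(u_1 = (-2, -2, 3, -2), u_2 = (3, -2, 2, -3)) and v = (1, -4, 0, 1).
proj_W(v) = (168/223, -152/223, 164/223, -216/223)

Set up U = [u_1 | ... | u_2] ∈ R^(4×2). The projector onto W = col(U) is P = U (U^T U)^(-1) U^T.
Compute U^T U =
  [21, 10]
  [10, 26],
and U^T v = (4, 8).
Solve U^T U · c = U^T v for the coefficients: c = (12/223, 64/223). The projection is proj_W(v) = U c.
Check: (v - proj_W(v)) · u_1 = 0  (should be 0).
Check: (v - proj_W(v)) · u_2 = 0  (should be 0).
Result: proj_W(v) = (168/223, -152/223, 164/223, -216/223).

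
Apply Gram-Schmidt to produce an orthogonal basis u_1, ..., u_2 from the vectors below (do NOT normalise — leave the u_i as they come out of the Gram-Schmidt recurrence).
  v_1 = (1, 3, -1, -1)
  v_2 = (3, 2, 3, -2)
Orthogonal basis:
  u_1 = (1, 3, -1, -1)
  u_2 = (7/3, 0, 11/3, -4/3)

Apply the Gram-Schmidt recurrence
  u_1 = v_1
  u_i = v_i − Σ_{j<i} ((v_i · u_j) / (u_j · u_j)) · u_j.

Step by step this gives:
  u_1 = (1, 3, -1, -1)
  u_2 = (7/3, 0, 11/3, -4/3)

Orthogonality check:
  u_2 · u_1 = 0 (should be 0)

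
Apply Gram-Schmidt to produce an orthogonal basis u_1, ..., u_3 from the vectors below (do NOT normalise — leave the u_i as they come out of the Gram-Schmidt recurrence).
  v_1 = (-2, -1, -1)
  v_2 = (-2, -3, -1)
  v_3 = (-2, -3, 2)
Orthogonal basis:
  u_1 = (-2, -1, -1)
  u_2 = (2/3, -5/3, 1/3)
  u_3 = (-6/5, 0, 12/5)

Apply the Gram-Schmidt recurrence
  u_1 = v_1
  u_i = v_i − Σ_{j<i} ((v_i · u_j) / (u_j · u_j)) · u_j.

Step by step this gives:
  u_1 = (-2, -1, -1)
  u_2 = (2/3, -5/3, 1/3)
  u_3 = (-6/5, 0, 12/5)

Orthogonality check:
  u_2 · u_1 = 0 (should be 0)
  u_3 · u_1 = 0 (should be 0)
  u_3 · u_2 = 0 (should be 0)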